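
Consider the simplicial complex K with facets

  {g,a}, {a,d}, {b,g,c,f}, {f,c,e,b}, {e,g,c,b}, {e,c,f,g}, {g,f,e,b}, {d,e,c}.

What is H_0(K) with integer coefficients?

We work with the vertex ordering a < b < c < d < e < f < g. The simplices of K, each written with vertices in increasing order, are:

  0-simplices (7): a, b, c, d, e, f, g
  1-simplices (14): ad, ag, bc, be, bf, bg, cd, ce, cf, cg, de, ef, eg, fg
  2-simplices (11): bce, bcf, bcg, bef, beg, bfg, cde, cef, ceg, cfg, efg
  3-simplices (5): bcef, bceg, bcfg, befg, cefg

giving chain groups C_0 ≅ Z^7, C_1 ≅ Z^14, C_2 ≅ Z^11, C_3 ≅ Z^5.

The boundary map ∂_1: C_1 → C_0 is given by ∂[p,q] = [q] − [p]. For instance
  ∂cd = d − c.
This gives a 7×14 integer matrix of rank 6; reducing to Smith normal form yields diagonal entries (1,1,1,1,1,1).

The boundary map ∂_2: C_2 → C_1 acts by ∂[p,q,r] = [q,r] − [p,r] + [p,q]. For instance
  ∂cef = ef − cf + ce,
  ∂bfg = fg − bg + bf.
As a 14×11 matrix over Z this has rank 7, with invariant factors (1,1,1,1,1,1,1).

The boundary map ∂_3: C_3 → C_2 sends each 3-simplex σ to the alternating sum Σ_i (−1)^i (σ with its i-th vertex removed). For instance
  ∂cefg = efg − cfg + ceg − cef,
  ∂befg = efg − bfg + beg − bef.
The resulting 11×5 matrix has rank 4, and its Smith normal form has invariant factors (1,1,1,1).

From H_k ≅ ker(∂_k) / im(∂_{k+1}) we obtain:

  H_0: rank C_0 − rank ∂_1 = 7 − 6 = 1, and the invariant factors of ∂_1 are all 1, so H_0 = Z.

H_0 ≅ Z.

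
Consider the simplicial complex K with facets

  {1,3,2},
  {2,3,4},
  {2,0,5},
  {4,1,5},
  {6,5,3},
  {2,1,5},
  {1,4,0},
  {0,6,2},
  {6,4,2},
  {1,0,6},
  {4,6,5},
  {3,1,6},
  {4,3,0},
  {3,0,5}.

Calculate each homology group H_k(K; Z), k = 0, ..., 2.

H_0 ≅ Z,  H_1 ≅ Z^2,  H_2 ≅ Z.

We work with the vertex ordering 0 < 1 < 2 < 3 < 4 < 5 < 6. The simplices of K, each written with vertices in increasing order, are:

  0-simplices (7): [0], [1], [2], [3], [4], [5], [6]
  1-simplices (21): [0,1], [0,2], [0,3], [0,4], [0,5], [0,6], [1,2], [1,3], [1,4], [1,5], [1,6], [2,3], [2,4], [2,5], [2,6], [3,4], [3,5], [3,6], [4,5], [4,6], [5,6]
  2-simplices (14): [0,1,4], [0,1,6], [0,2,5], [0,2,6], [0,3,4], [0,3,5], [1,2,3], [1,2,5], [1,3,6], [1,4,5], [2,3,4], [2,4,6], [3,5,6], [4,5,6]

so the chain groups are C_0 ≅ Z^7, C_1 ≅ Z^21, C_2 ≅ Z^14.

∂_1: C_1 → C_0 sends each edge [p,q] (with p < q) to q − p.
The 7×21 boundary matrix has rank 6 and Smith normal form diag(1,1,1,1,1,1).

Boundary ∂_2: C_2 → C_1 acts by ∂[p,q,r] = [q,r] − [p,r] + [p,q]. For instance
  ∂[0,1,6] = [1,6] − [0,6] + [0,1],
  ∂[0,3,5] = [3,5] − [0,5] + [0,3].
As a 21×14 matrix over Z this has rank 13, with invariant factors (1,1,1,1,1,1,1,1,1,1,1,1,1).

Computing H_k = (kernel of ∂_k) / (image of ∂_{k+1}):

  H_0: rank C_0 − rank ∂_1 = 7 − 6 = 1, and the invariant factors of ∂_1 are all 1, so H_0 = Z.
  H_1: rank ker ∂_1 − rank ∂_2 = (21 − 6) − 13 = 2, and the invariant factors of ∂_2 are all 1, so H_1 = Z^2.
  H_2: rank ker ∂_2 − rank ∂_3 = (14 − 13) − 0 = 1, and there is no ∂_3, so H_2 = Z.

As a check, the Euler characteristic is 7 − 21 + 14 = 0, which agrees with 1 − 2 + 1 = 0.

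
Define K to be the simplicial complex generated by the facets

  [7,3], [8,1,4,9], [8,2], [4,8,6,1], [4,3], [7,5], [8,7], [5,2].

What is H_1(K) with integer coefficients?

Fix the vertex order 1 < 2 < 3 < 4 < 5 < 6 < 7 < 8 < 9 and write every simplex with vertices in increasing order. Then dim K = 3 and the simplices of K are:

  0-simplices (9): [1], [2], [3], [4], [5], [6], [7], [8], [9]
  1-simplices (15): [1,4], [1,6], [1,8], [1,9], [2,5], [2,8], [3,4], [3,7], [4,6], [4,8], [4,9], [5,7], [6,8], [7,8], [8,9]
  2-simplices (7): [1,4,6], [1,4,8], [1,4,9], [1,6,8], [1,8,9], [4,6,8], [4,8,9]
  3-simplices (2): [1,4,6,8], [1,4,8,9]

so the chain groups are C_0 ≅ Z^9, C_1 ≅ Z^15, C_2 ≅ Z^7, C_3 ≅ Z^2.

∂_1: C_1 → C_0 maps an edge to its endpoints' difference, ∂[p,q] = q − p. For instance
  ∂[2,8] = [8] − [2].
This gives a 9×15 integer matrix of rank 8; reducing to Smith normal form yields diagonal entries (1,1,1,1,1,1,1,1).

Boundary ∂_2: C_2 → C_1 maps a triangle to the signed sum of its edges. For instance
  ∂[4,8,9] = [8,9] − [4,9] + [4,8],
  ∂[1,4,6] = [4,6] − [1,6] + [1,4].
The 15×7 boundary matrix has rank 5 and Smith normal form diag(1,1,1,1,1).

Boundary ∂_3: C_3 → C_2 sends each 3-simplex σ to the alternating sum Σ_i (−1)^i (σ with its i-th vertex removed). For instance
  ∂[1,4,6,8] = [4,6,8] − [1,6,8] + [1,4,8] − [1,4,6],
  ∂[1,4,8,9] = [4,8,9] − [1,8,9] + [1,4,9] − [1,4,8].
The resulting 7×2 matrix has rank 2, and its Smith normal form has invariant factors (1,1).

Now H_k = ker ∂_k / im ∂_{k+1}, so:

  H_1: rank ker ∂_1 − rank ∂_2 = (15 − 8) − 5 = 2, and the invariant factors of ∂_2 are all 1, so H_1 = Z^2.

H_1 = Z^2.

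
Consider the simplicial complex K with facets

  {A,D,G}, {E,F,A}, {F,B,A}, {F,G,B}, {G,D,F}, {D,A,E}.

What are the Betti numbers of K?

b_0 = 1, b_1 = 1, b_2 = 0.

Order the vertices as A < B < D < E < F < G. Listing each simplex with vertices in this order, K has dimension 2 with simplices:

  0-simplices (6): A, B, D, E, F, G
  1-simplices (12): AB, AD, AE, AF, AG, BF, BG, DE, DF, DG, EF, FG
  2-simplices (6): ABF, ADE, ADG, AEF, BFG, DFG

so the chain groups are C_0 ≅ Z^6, C_1 ≅ Z^12, C_2 ≅ Z^6.

Boundary ∂_1: C_1 → C_0 maps an edge to its endpoints' difference, ∂[p,q] = q − p. For instance
  ∂FG = G − F.
The 6×12 boundary matrix has rank 5 and Smith normal form diag(1,1,1,1,1).

The boundary map ∂_2: C_2 → C_1 sends each 2-simplex [p,q,r] to [q,r] − [p,r] + [p,q]. For instance
  ∂BFG = FG − BG + BF,
  ∂ABF = BF − AF + AB.
As a 12×6 matrix over Z this has rank 6, with invariant factors (1,1,1,1,1,1).

Reading off H_k = ker ∂_k / im ∂_{k+1}:

  H_0: rank C_0 − rank ∂_1 = 6 − 5 = 1, and the invariant factors of ∂_1 are all 1, so H_0 = Z.
  H_1: rank ker ∂_1 − rank ∂_2 = (12 − 5) − 6 = 1, and the invariant factors of ∂_2 are all 1, so H_1 = Z.
  H_2: rank ker ∂_2 − rank ∂_3 = (6 − 6) − 0 = 0, and there is no ∂_3, so H_2 = 0.

Hence the Betti numbers are b_0 = 1, b_1 = 1, b_2 = 0.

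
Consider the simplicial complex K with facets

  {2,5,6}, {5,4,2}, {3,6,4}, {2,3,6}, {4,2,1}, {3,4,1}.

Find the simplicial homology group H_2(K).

Take the total order 1 < 2 < 3 < 4 < 5 < 6 on the vertex set. Then K (dimension 2) consists of the simplices:

  0-simplices (6): [1], [2], [3], [4], [5], [6]
  1-simplices (12): [1,2], [1,3], [1,4], [2,3], [2,4], [2,5], [2,6], [3,4], [3,6], [4,5], [4,6], [5,6]
  2-simplices (6): [1,2,4], [1,3,4], [2,3,6], [2,4,5], [2,5,6], [3,4,6]

Hence C_0 ≅ Z^6, C_1 ≅ Z^12, C_2 ≅ Z^6.

Boundary ∂_1: C_1 → C_0 sends each edge [p,q] (with p < q) to q − p.
This gives a 6×12 integer matrix of rank 5; reducing to Smith normal form yields diagonal entries (1,1,1,1,1).

The boundary map ∂_2: C_2 → C_1 maps a triangle to the signed sum of its edges. For instance
  ∂[2,4,5] = [4,5] − [2,5] + [2,4],
  ∂[2,5,6] = [5,6] − [2,6] + [2,5].
The 12×6 boundary matrix has rank 6 and Smith normal form diag(1,1,1,1,1,1).

Computing H_k = (kernel of ∂_k) / (image of ∂_{k+1}):

  H_2: rank ker ∂_2 − rank ∂_3 = (6 − 6) − 0 = 0, and there is no ∂_3, so H_2 ≅ 0.

H_2 ≅ 0.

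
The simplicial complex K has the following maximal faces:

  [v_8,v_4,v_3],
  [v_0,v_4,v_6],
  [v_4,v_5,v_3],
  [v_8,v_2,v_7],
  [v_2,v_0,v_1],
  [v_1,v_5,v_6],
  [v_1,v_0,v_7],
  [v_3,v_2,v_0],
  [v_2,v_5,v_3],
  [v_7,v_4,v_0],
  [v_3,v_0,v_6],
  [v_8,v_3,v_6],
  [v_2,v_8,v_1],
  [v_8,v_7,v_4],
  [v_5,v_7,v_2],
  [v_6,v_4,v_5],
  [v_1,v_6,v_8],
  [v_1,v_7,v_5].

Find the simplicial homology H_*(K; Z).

H_0 ≅ Z,  H_1 ≅ Z ⊕ Z/2Z,  H_2 = 0.

Take the total order v_0 < v_1 < v_2 < v_3 < v_4 < v_5 < v_6 < v_7 < v_8 on the vertex set. Then K (dimension 2) consists of the simplices:

  0-simplices (9): [v_0], [v_1], [v_2], [v_3], [v_4], [v_5], [v_6], [v_7], [v_8]
  1-simplices (27): (27 of them)
  2-simplices (18): (18 of them)

so the chain groups are C_0 ≅ Z^9, C_1 ≅ Z^27, C_2 ≅ Z^18.

∂_1: C_1 → C_0 maps an edge to its endpoints' difference, ∂[p,q] = q − p.
The 9×27 boundary matrix has rank 8 and Smith normal form diag(1,1,1,1,1,1,1,1).

∂_2: C_2 → C_1 sends each 2-simplex [p,q,r] to [q,r] − [p,r] + [p,q]. For instance
  ∂[v_4,v_7,v_8] = [v_7,v_8] − [v_4,v_8] + [v_4,v_7],
  ∂[v_0,v_1,v_2] = [v_1,v_2] − [v_0,v_2] + [v_0,v_1].
As a 27×18 matrix over Z this has rank 18, with invariant factors (1,1,1,1,1,1,1,1,1,1,1,1,1,1,1,1,1,2).

Now H_k = ker ∂_k / im ∂_{k+1}, so:

  H_0: rank C_0 − rank ∂_1 = 9 − 8 = 1, and the invariant factors of ∂_1 are all 1, so H_0 = Z.
  H_1: rank ker ∂_1 − rank ∂_2 = (27 − 8) − 18 = 1, and ∂_2 has invariant factor 2 > 1, so H_1 = Z ⊕ Z/2Z.
  H_2: rank ker ∂_2 − rank ∂_3 = (18 − 18) − 0 = 0, and there is no ∂_3, so H_2 = 0.

(K is a triangulation of the Klein bottle.)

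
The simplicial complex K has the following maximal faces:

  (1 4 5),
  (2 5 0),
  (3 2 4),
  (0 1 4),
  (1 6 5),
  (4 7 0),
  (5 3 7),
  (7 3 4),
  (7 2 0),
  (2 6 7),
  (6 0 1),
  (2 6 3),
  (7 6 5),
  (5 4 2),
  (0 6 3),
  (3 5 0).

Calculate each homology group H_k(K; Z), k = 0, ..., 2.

H_0 = Z,  H_1 = Z^2,  H_2 = Z.

Take the total order 0 < 1 < 2 < 3 < 4 < 5 < 6 < 7 on the vertex set. Then K (dimension 2) consists of the simplices:

  0-simplices (8): [0], [1], [2], [3], [4], [5], [6], [7]
  1-simplices (24): (24 of them)
  2-simplices (16): [0,1,4], [0,1,6], [0,2,5], [0,2,7], [0,3,5], [0,3,6], [0,4,7], [1,4,5], [1,5,6], [2,3,4], [2,3,6], [2,4,5], [2,6,7], [3,4,7], [3,5,7], [5,6,7]

Hence C_0 ≅ Z^8, C_1 ≅ Z^24, C_2 ≅ Z^16.

Boundary ∂_1: C_1 → C_0 is given by ∂[p,q] = [q] − [p]. For instance
  ∂[2,6] = [6] − [2].
This gives a 8×24 integer matrix of rank 7; reducing to Smith normal form yields diagonal entries (1,1,1,1,1,1,1).

The boundary map ∂_2: C_2 → C_1 acts by ∂[p,q,r] = [q,r] − [p,r] + [p,q]. For instance
  ∂[1,5,6] = [5,6] − [1,6] + [1,5],
  ∂[5,6,7] = [6,7] − [5,7] + [5,6].
The resulting 24×16 matrix has rank 15, and its Smith normal form has invariant factors (1,1,1,1,1,1,1,1,1,1,1,1,1,1,1).

Reading off H_k = ker ∂_k / im ∂_{k+1}:

  H_0: rank C_0 − rank ∂_1 = 8 − 7 = 1, and the invariant factors of ∂_1 are all 1, so H_0 ≅ Z.
  H_1: rank ker ∂_1 − rank ∂_2 = (24 − 7) − 15 = 2, and the invariant factors of ∂_2 are all 1, so H_1 ≅ Z^2.
  H_2: rank ker ∂_2 − rank ∂_3 = (16 − 15) − 0 = 1, and there is no ∂_3, so H_2 ≅ Z.

As a check, the Euler characteristic is 8 − 24 + 16 = 0, which agrees with 1 − 2 + 1 = 0.
(K is a triangulation of the torus T^2.)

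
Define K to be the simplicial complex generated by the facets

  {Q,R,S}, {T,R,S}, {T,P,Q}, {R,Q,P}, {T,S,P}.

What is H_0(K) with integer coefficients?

H_0 ≅ Z.

Take the total order P < Q < R < S < T on the vertex set. Then K (dimension 2) consists of the simplices:

  0-simplices (5): P, Q, R, S, T
  1-simplices (10): PQ, PR, PS, PT, QR, QS, QT, RS, RT, ST
  2-simplices (5): PQR, PQT, PST, QRS, RST

so the chain groups are C_0 ≅ Z^5, C_1 ≅ Z^10, C_2 ≅ Z^5.

Boundary ∂_1: C_1 → C_0 maps an edge to its endpoints' difference, ∂[p,q] = q − p. For instance
  ∂PQ = Q − P.
As a 5×10 matrix over Z this has rank 4, with invariant factors (1,1,1,1).

The boundary map ∂_2: C_2 → C_1 acts by ∂[p,q,r] = [q,r] − [p,r] + [p,q]. For instance
  ∂PQT = QT − PT + PQ,
  ∂QRS = RS − QS + QR.
As a 10×5 matrix over Z this has rank 5, with invariant factors (1,1,1,1,1).

From H_k ≅ ker(∂_k) / im(∂_{k+1}) we obtain:

  H_0: rank C_0 − rank ∂_1 = 5 − 4 = 1, and the invariant factors of ∂_1 are all 1, so H_0 ≅ Z.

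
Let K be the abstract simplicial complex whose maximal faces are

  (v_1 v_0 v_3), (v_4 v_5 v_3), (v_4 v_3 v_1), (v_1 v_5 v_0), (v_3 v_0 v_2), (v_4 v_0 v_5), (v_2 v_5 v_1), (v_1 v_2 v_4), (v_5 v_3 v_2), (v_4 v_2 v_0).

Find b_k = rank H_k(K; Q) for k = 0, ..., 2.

b_0 = 1, b_1 = 0, b_2 = 0.

Take the total order v_0 < v_1 < v_2 < v_3 < v_4 < v_5 on the vertex set. Then K (dimension 2) consists of the simplices:

  0-simplices (6): [v_0], [v_1], [v_2], [v_3], [v_4], [v_5]
  1-simplices (15): (15 of them)
  2-simplices (10): [v_0,v_1,v_3], [v_0,v_1,v_5], [v_0,v_2,v_3], [v_0,v_2,v_4], [v_0,v_4,v_5], [v_1,v_2,v_4], [v_1,v_2,v_5], [v_1,v_3,v_4], [v_2,v_3,v_5], [v_3,v_4,v_5]

giving chain groups C_0 ≅ Z^6, C_1 ≅ Z^15, C_2 ≅ Z^10.

Boundary ∂_1: C_1 → C_0 is given by ∂[p,q] = [q] − [p]. For instance
  ∂[v_1,v_2] = [v_2] − [v_1].
This gives a 6×15 integer matrix of rank 5; reducing to Smith normal form yields diagonal entries (1,1,1,1,1).

∂_2: C_2 → C_1 acts by ∂[p,q,r] = [q,r] − [p,r] + [p,q]. For instance
  ∂[v_1,v_2,v_5] = [v_2,v_5] − [v_1,v_5] + [v_1,v_2],
  ∂[v_1,v_3,v_4] = [v_3,v_4] − [v_1,v_4] + [v_1,v_3].
The 15×10 boundary matrix has rank 10 and Smith normal form diag(1,1,1,1,1,1,1,1,1,2).

Computing H_k = (kernel of ∂_k) / (image of ∂_{k+1}):

  H_0: rank C_0 − rank ∂_1 = 6 − 5 = 1, and the invariant factors of ∂_1 are all 1, so H_0 = Z.
  H_1: rank ker ∂_1 − rank ∂_2 = (15 − 5) − 10 = 0, and ∂_2 has invariant factor 2 > 1, so H_1 = Z_2.
  H_2: rank ker ∂_2 − rank ∂_3 = (10 − 10) − 0 = 0, and there is no ∂_3, so H_2 = 0.

As a check, the Euler characteristic is 6 − 15 + 10 = 1, which agrees with 1 − 0 + 0 = 1.

Hence the Betti numbers are b_0 = 1, b_1 = 0, b_2 = 0.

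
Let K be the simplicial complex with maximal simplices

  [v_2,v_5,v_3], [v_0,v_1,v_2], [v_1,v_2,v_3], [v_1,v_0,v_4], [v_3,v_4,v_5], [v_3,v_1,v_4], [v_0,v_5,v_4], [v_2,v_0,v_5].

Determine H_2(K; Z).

H_2 ≅ Z.

Order the vertices as v_0 < v_1 < v_2 < v_3 < v_4 < v_5. Listing each simplex with vertices in this order, K has dimension 2 with simplices:

  0-simplices (6): [v_0], [v_1], [v_2], [v_3], [v_4], [v_5]
  1-simplices (12): [v_0,v_1], [v_0,v_2], [v_0,v_4], [v_0,v_5], [v_1,v_2], [v_1,v_3], [v_1,v_4], [v_2,v_3], [v_2,v_5], [v_3,v_4], [v_3,v_5], [v_4,v_5]
  2-simplices (8): [v_0,v_1,v_2], [v_0,v_1,v_4], [v_0,v_2,v_5], [v_0,v_4,v_5], [v_1,v_2,v_3], [v_1,v_3,v_4], [v_2,v_3,v_5], [v_3,v_4,v_5]

giving chain groups C_0 ≅ Z^6, C_1 ≅ Z^12, C_2 ≅ Z^8.

The boundary map ∂_1: C_1 → C_0 sends each edge [p,q] (with p < q) to q − p.
The 6×12 boundary matrix has rank 5 and Smith normal form diag(1,1,1,1,1).

The boundary map ∂_2: C_2 → C_1 acts by ∂[p,q,r] = [q,r] − [p,r] + [p,q]. For instance
  ∂[v_0,v_1,v_2] = [v_1,v_2] − [v_0,v_2] + [v_0,v_1],
  ∂[v_0,v_2,v_5] = [v_2,v_5] − [v_0,v_5] + [v_0,v_2].
This gives a 12×8 integer matrix of rank 7; reducing to Smith normal form yields diagonal entries (1,1,1,1,1,1,1).

Reading off H_k = ker ∂_k / im ∂_{k+1}:

  H_2: rank ker ∂_2 − rank ∂_3 = (8 − 7) − 0 = 1, and there is no ∂_3, so H_2 = Z.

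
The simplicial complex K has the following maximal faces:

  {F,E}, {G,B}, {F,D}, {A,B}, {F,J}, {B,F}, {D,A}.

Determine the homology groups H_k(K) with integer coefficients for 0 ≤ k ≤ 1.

H_0 ≅ Z,  H_1 ≅ Z.

We work with the vertex ordering A < B < D < E < F < G < J. The simplices of K, each written with vertices in increasing order, are:

  0-simplices (7): A, B, D, E, F, G, J
  1-simplices (7): AB, AD, BF, BG, DF, EF, FJ

so the chain groups are C_0 ≅ Z^7, C_1 ≅ Z^7.

The boundary map ∂_1: C_1 → C_0 is given by ∂[p,q] = [q] − [p]. For instance
  ∂AB = B − A.
As a 7×7 matrix over Z this has rank 6, with invariant factors (1,1,1,1,1,1).

Computing H_k = (kernel of ∂_k) / (image of ∂_{k+1}):

  H_0: rank C_0 − rank ∂_1 = 7 − 6 = 1, and the invariant factors of ∂_1 are all 1, so H_0 ≅ Z.
  H_1: rank ker ∂_1 − rank ∂_2 = (7 − 6) − 0 = 1, and there is no ∂_2, so H_1 ≅ Z.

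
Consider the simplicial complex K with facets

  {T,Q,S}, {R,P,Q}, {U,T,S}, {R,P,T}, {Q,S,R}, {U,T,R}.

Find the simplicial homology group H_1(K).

We work with the vertex ordering P < Q < R < S < T < U. The simplices of K, each written with vertices in increasing order, are:

  0-simplices (6): P, Q, R, S, T, U
  1-simplices (12): PQ, PR, PT, QR, QS, QT, RS, RT, RU, ST, SU, TU
  2-simplices (6): PQR, PRT, QRS, QST, RTU, STU

Hence C_0 ≅ Z^6, C_1 ≅ Z^12, C_2 ≅ Z^6.

Boundary ∂_1: C_1 → C_0 sends each edge [p,q] (with p < q) to q − p. For instance
  ∂QT = T − Q.
This gives a 6×12 integer matrix of rank 5; reducing to Smith normal form yields diagonal entries (1,1,1,1,1).

Boundary ∂_2: C_2 → C_1 acts by ∂[p,q,r] = [q,r] − [p,r] + [p,q]. For instance
  ∂PRT = RT − PT + PR,
  ∂PQR = QR − PR + PQ.
The resulting 12×6 matrix has rank 6, and its Smith normal form has invariant factors (1,1,1,1,1,1).

From H_k ≅ ker(∂_k) / im(∂_{k+1}) we obtain:

  H_1: rank ker ∂_1 − rank ∂_2 = (12 − 5) − 6 = 1, and the invariant factors of ∂_2 are all 1, so H_1 ≅ Z.

H_1 ≅ Z.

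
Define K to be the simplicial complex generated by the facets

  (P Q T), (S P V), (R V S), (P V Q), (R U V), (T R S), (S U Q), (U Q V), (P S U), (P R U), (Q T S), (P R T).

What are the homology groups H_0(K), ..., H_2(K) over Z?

Take the total order P < Q < R < S < T < U < V on the vertex set. Then K (dimension 2) consists of the simplices:

  0-simplices (7): P, Q, R, S, T, U, V
  1-simplices (18): PQ, PR, PS, PT, PU, PV, QS, QT, QU, QV, RS, RT, RU, RV, ST, SU, SV, UV
  2-simplices (12): PQT, PQV, PRT, PRU, PSU, PSV, QST, QSU, QUV, RST, RSV, RUV

giving chain groups C_0 ≅ Z^7, C_1 ≅ Z^18, C_2 ≅ Z^12.

The boundary map ∂_1: C_1 → C_0 is given by ∂[p,q] = [q] − [p]. For instance
  ∂RU = U − R.
As a 7×18 matrix over Z this has rank 6, with invariant factors (1,1,1,1,1,1).

Boundary ∂_2: C_2 → C_1 maps a triangle to the signed sum of its edges. For instance
  ∂PRT = RT − PT + PR,
  ∂PSU = SU − PU + PS.
This gives a 18×12 integer matrix of rank 12; reducing to Smith normal form yields diagonal entries (1,1,1,1,1,1,1,1,1,1,1,2).

Computing H_k = (kernel of ∂_k) / (image of ∂_{k+1}):

  H_0: rank C_0 − rank ∂_1 = 7 − 6 = 1, and the invariant factors of ∂_1 are all 1, so H_0 ≅ Z.
  H_1: rank ker ∂_1 − rank ∂_2 = (18 − 6) − 12 = 0, and ∂_2 has invariant factor 2 > 1, so H_1 ≅ Z/2Z.
  H_2: rank ker ∂_2 − rank ∂_3 = (12 − 12) − 0 = 0, and there is no ∂_3, so H_2 ≅ 0.

(K is a triangulation of the real projective plane RP^2.)

H_0 ≅ Z,  H_1 ≅ Z/2Z,  H_2 = 0.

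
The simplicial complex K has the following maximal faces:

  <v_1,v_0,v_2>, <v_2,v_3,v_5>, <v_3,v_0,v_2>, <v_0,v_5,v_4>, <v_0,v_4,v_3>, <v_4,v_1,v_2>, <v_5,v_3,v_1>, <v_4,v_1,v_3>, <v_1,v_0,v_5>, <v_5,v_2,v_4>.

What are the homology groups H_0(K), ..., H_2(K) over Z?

Order the vertices as v_0 < v_1 < v_2 < v_3 < v_4 < v_5. Listing each simplex with vertices in this order, K has dimension 2 with simplices:

  0-simplices (6): [v_0], [v_1], [v_2], [v_3], [v_4], [v_5]
  1-simplices (15): (15 of them)
  2-simplices (10): [v_0,v_1,v_2], [v_0,v_1,v_5], [v_0,v_2,v_3], [v_0,v_3,v_4], [v_0,v_4,v_5], [v_1,v_2,v_4], [v_1,v_3,v_4], [v_1,v_3,v_5], [v_2,v_3,v_5], [v_2,v_4,v_5]

so the chain groups are C_0 ≅ Z^6, C_1 ≅ Z^15, C_2 ≅ Z^10.

∂_1: C_1 → C_0 maps an edge to its endpoints' difference, ∂[p,q] = q − p. For instance
  ∂[v_2,v_4] = [v_4] − [v_2].
The resulting 6×15 matrix has rank 5, and its Smith normal form has invariant factors (1,1,1,1,1).

∂_2: C_2 → C_1 sends each 2-simplex [p,q,r] to [q,r] − [p,r] + [p,q]. For instance
  ∂[v_0,v_4,v_5] = [v_4,v_5] − [v_0,v_5] + [v_0,v_4],
  ∂[v_0,v_1,v_2] = [v_1,v_2] − [v_0,v_2] + [v_0,v_1].
The 15×10 boundary matrix has rank 10 and Smith normal form diag(1,1,1,1,1,1,1,1,1,2).

Reading off H_k = ker ∂_k / im ∂_{k+1}:

  H_0: rank C_0 − rank ∂_1 = 6 − 5 = 1, and the invariant factors of ∂_1 are all 1, so H_0 ≅ Z.
  H_1: rank ker ∂_1 − rank ∂_2 = (15 − 5) − 10 = 0, and ∂_2 has invariant factor 2 > 1, so H_1 ≅ Z/2Z.
  H_2: rank ker ∂_2 − rank ∂_3 = (10 − 10) − 0 = 0, and there is no ∂_3, so H_2 ≅ 0.

(K is a triangulation of the real projective plane RP^2.)

H_0 = Z,  H_1 = Z/2Z,  H_2 = 0.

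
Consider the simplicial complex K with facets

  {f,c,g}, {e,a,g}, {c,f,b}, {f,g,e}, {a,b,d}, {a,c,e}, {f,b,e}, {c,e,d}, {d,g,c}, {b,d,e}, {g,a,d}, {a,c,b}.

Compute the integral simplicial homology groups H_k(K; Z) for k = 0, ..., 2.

Take the total order a < b < c < d < e < f < g on the vertex set. Then K (dimension 2) consists of the simplices:

  0-simplices (7): a, b, c, d, e, f, g
  1-simplices (18): ab, ac, ad, ae, ag, bc, bd, be, bf, cd, ce, cf, cg, de, dg, ef, eg, fg
  2-simplices (12): abc, abd, ace, adg, aeg, bcf, bde, bef, cde, cdg, cfg, efg

Hence C_0 ≅ Z^7, C_1 ≅ Z^18, C_2 ≅ Z^12.

∂_1: C_1 → C_0 is given by ∂[p,q] = [q] − [p].
The 7×18 boundary matrix has rank 6 and Smith normal form diag(1,1,1,1,1,1).

∂_2: C_2 → C_1 sends each 2-simplex [p,q,r] to [q,r] − [p,r] + [p,q]. For instance
  ∂cfg = fg − cg + cf,
  ∂adg = dg − ag + ad.
As a 18×12 matrix over Z this has rank 12, with invariant factors (1,1,1,1,1,1,1,1,1,1,1,2).

From H_k ≅ ker(∂_k) / im(∂_{k+1}) we obtain:

  H_0: rank C_0 − rank ∂_1 = 7 − 6 = 1, and the invariant factors of ∂_1 are all 1, so H_0 = Z.
  H_1: rank ker ∂_1 − rank ∂_2 = (18 − 6) − 12 = 0, and ∂_2 has invariant factor 2 > 1, so H_1 = Z_2.
  H_2: rank ker ∂_2 − rank ∂_3 = (12 − 12) − 0 = 0, and there is no ∂_3, so H_2 = 0.

As a check, the Euler characteristic is 7 − 18 + 12 = 1, which agrees with 1 − 0 + 0 = 1.

H_0 = Z,  H_1 = Z_2,  H_2 = 0.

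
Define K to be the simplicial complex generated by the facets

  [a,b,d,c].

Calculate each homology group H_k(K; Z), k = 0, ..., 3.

Fix the vertex order a < b < c < d and write every simplex with vertices in increasing order. Then dim K = 3 and the simplices of K are:

  0-simplices (4): a, b, c, d
  1-simplices (6): ab, ac, ad, bc, bd, cd
  2-simplices (4): abc, abd, acd, bcd
  3-simplices (1): abcd

giving chain groups C_0 ≅ Z^4, C_1 ≅ Z^6, C_2 ≅ Z^4, C_3 ≅ Z^1.

∂_1: C_1 → C_0 is given by ∂[p,q] = [q] − [p]. For instance
  ∂bd = d − b.
The resulting 4×6 matrix has rank 3, and its Smith normal form has invariant factors (1,1,1).

Boundary ∂_2: C_2 → C_1 sends each 2-simplex [p,q,r] to [q,r] − [p,r] + [p,q]. For instance
  ∂abc = bc − ac + ab,
  ∂bcd = cd − bd + bc.
The resulting 6×4 matrix has rank 3, and its Smith normal form has invariant factors (1,1,1).

The boundary map ∂_3: C_3 → C_2 sends each 3-simplex σ to the alternating sum Σ_i (−1)^i (σ with its i-th vertex removed). For instance
  ∂abcd = bcd − acd + abd − abc.
The resulting 4×1 matrix has rank 1, and its Smith normal form has invariant factors (1).

From H_k ≅ ker(∂_k) / im(∂_{k+1}) we obtain:

  H_0: rank C_0 − rank ∂_1 = 4 − 3 = 1, and the invariant factors of ∂_1 are all 1, so H_0 ≅ Z.
  H_1: rank ker ∂_1 − rank ∂_2 = (6 − 3) − 3 = 0, and the invariant factors of ∂_2 are all 1, so H_1 ≅ 0.
  H_2: rank ker ∂_2 − rank ∂_3 = (4 − 3) − 1 = 0, and the invariant factors of ∂_3 are all 1, so H_2 ≅ 0.
  H_3: rank ker ∂_3 − rank ∂_4 = (1 − 1) − 0 = 0, and there is no ∂_4, so H_3 ≅ 0.

H_0 ≅ Z,  H_1 = 0,  H_2 = 0,  H_3 = 0.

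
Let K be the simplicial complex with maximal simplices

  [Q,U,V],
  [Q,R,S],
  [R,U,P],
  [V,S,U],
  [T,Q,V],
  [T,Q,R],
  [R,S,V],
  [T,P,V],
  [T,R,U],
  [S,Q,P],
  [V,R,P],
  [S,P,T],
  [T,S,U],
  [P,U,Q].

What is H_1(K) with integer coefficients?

H_1 ≅ Z^2.

Fix the vertex order P < Q < R < S < T < U < V and write every simplex with vertices in increasing order. Then dim K = 2 and the simplices of K are:

  0-simplices (7): P, Q, R, S, T, U, V
  1-simplices (21): PQ, PR, PS, PT, PU, PV, QR, QS, QT, QU, QV, RS, RT, RU, RV, ST, SU, SV, TU, TV, UV
  2-simplices (14): PQS, PQU, PRU, PRV, PST, PTV, QRS, QRT, QTV, QUV, RSV, RTU, STU, SUV

giving chain groups C_0 ≅ Z^7, C_1 ≅ Z^21, C_2 ≅ Z^14.

Boundary ∂_1: C_1 → C_0 maps an edge to its endpoints' difference, ∂[p,q] = q − p. For instance
  ∂RV = V − R.
The resulting 7×21 matrix has rank 6, and its Smith normal form has invariant factors (1,1,1,1,1,1).

∂_2: C_2 → C_1 maps a triangle to the signed sum of its edges. For instance
  ∂PTV = TV − PV + PT,
  ∂QRS = RS − QS + QR.
The 21×14 boundary matrix has rank 13 and Smith normal form diag(1,1,1,1,1,1,1,1,1,1,1,1,1).

Now H_k = ker ∂_k / im ∂_{k+1}, so:

  H_1: rank ker ∂_1 − rank ∂_2 = (21 − 6) − 13 = 2, and the invariant factors of ∂_2 are all 1, so H_1 ≅ Z^2.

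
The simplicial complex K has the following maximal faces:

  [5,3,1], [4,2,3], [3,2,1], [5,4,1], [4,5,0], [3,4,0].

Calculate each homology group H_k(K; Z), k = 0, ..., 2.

H_0 = Z,  H_1 = Z,  H_2 = 0.

Order the vertices as 0 < 1 < 2 < 3 < 4 < 5. Listing each simplex with vertices in this order, K has dimension 2 with simplices:

  0-simplices (6): [0], [1], [2], [3], [4], [5]
  1-simplices (12): [0,3], [0,4], [0,5], [1,2], [1,3], [1,4], [1,5], [2,3], [2,4], [3,4], [3,5], [4,5]
  2-simplices (6): [0,3,4], [0,4,5], [1,2,3], [1,3,5], [1,4,5], [2,3,4]

so the chain groups are C_0 ≅ Z^6, C_1 ≅ Z^12, C_2 ≅ Z^6.

The boundary map ∂_1: C_1 → C_0 is given by ∂[p,q] = [q] − [p]. For instance
  ∂[1,2] = [2] − [1].
As a 6×12 matrix over Z this has rank 5, with invariant factors (1,1,1,1,1).

Boundary ∂_2: C_2 → C_1 sends each 2-simplex [p,q,r] to [q,r] − [p,r] + [p,q]. For instance
  ∂[1,2,3] = [2,3] − [1,3] + [1,2],
  ∂[0,3,4] = [3,4] − [0,4] + [0,3].
The 12×6 boundary matrix has rank 6 and Smith normal form diag(1,1,1,1,1,1).

Now H_k = ker ∂_k / im ∂_{k+1}, so:

  H_0: rank C_0 − rank ∂_1 = 6 − 5 = 1, and the invariant factors of ∂_1 are all 1, so H_0 = Z.
  H_1: rank ker ∂_1 − rank ∂_2 = (12 − 5) − 6 = 1, and the invariant factors of ∂_2 are all 1, so H_1 = Z.
  H_2: rank ker ∂_2 − rank ∂_3 = (6 − 6) − 0 = 0, and there is no ∂_3, so H_2 = 0.

As a check, the Euler characteristic is 6 − 12 + 6 = 0, which agrees with 1 − 1 + 0 = 0.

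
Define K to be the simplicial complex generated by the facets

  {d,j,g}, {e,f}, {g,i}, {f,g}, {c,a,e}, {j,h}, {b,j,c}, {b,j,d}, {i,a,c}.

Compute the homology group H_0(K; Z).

H_0 ≅ Z.

Fix the vertex order a < b < c < d < e < f < g < h < i < j and write every simplex with vertices in increasing order. Then dim K = 2 and the simplices of K are:

  0-simplices (10): a, b, c, d, e, f, g, h, i, j
  1-simplices (16): ac, ae, ai, bc, bd, bj, ce, ci, cj, dg, dj, ef, fg, gi, gj, hj
  2-simplices (5): ace, aci, bcj, bdj, dgj

giving chain groups C_0 ≅ Z^10, C_1 ≅ Z^16, C_2 ≅ Z^5.

Boundary ∂_1: C_1 → C_0 is given by ∂[p,q] = [q] − [p].
The 10×16 boundary matrix has rank 9 and Smith normal form diag(1,1,1,1,1,1,1,1,1).

Boundary ∂_2: C_2 → C_1 sends each 2-simplex [p,q,r] to [q,r] − [p,r] + [p,q]. For instance
  ∂aci = ci − ai + ac,
  ∂bdj = dj − bj + bd.
The 16×5 boundary matrix has rank 5 and Smith normal form diag(1,1,1,1,1).

Now H_k = ker ∂_k / im ∂_{k+1}, so:

  H_0: rank C_0 − rank ∂_1 = 10 − 9 = 1, and the invariant factors of ∂_1 are all 1, so H_0 ≅ Z.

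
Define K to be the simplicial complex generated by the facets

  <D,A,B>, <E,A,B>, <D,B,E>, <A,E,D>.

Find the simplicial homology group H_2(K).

Take the total order A < B < D < E on the vertex set. Then K (dimension 2) consists of the simplices:

  0-simplices (4): A, B, D, E
  1-simplices (6): AB, AD, AE, BD, BE, DE
  2-simplices (4): ABD, ABE, ADE, BDE

so the chain groups are C_0 ≅ Z^4, C_1 ≅ Z^6, C_2 ≅ Z^4.

Boundary ∂_1: C_1 → C_0 sends each edge [p,q] (with p < q) to q − p. For instance
  ∂DE = E − D.
The resulting 4×6 matrix has rank 3, and its Smith normal form has invariant factors (1,1,1).

Boundary ∂_2: C_2 → C_1 maps a triangle to the signed sum of its edges. For instance
  ∂ABD = BD − AD + AB,
  ∂ADE = DE − AE + AD.
The 6×4 boundary matrix has rank 3 and Smith normal form diag(1,1,1).

From H_k ≅ ker(∂_k) / im(∂_{k+1}) we obtain:

  H_2: rank ker ∂_2 − rank ∂_3 = (4 − 3) − 0 = 1, and there is no ∂_3, so H_2 = Z.

H_2 = Z.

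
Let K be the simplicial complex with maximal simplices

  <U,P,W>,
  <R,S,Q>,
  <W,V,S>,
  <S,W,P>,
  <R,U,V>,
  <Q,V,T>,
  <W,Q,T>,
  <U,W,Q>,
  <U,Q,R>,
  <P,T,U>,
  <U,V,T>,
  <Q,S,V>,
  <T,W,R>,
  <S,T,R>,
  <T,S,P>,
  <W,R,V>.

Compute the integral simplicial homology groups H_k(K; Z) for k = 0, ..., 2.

K has 8 vertices, 24 edges, 16 triangles.
rank ∂_0 = 0, rank ∂_1 = 7 ⇒ b_0 = 8 − 0 − 7 = 1; all invariant factors of ∂_1 are 1 so no torsion. So H_0 ≅ Z.
rank ∂_1 = 7, rank ∂_2 = 15 ⇒ b_1 = 24 − 7 − 15 = 2; all invariant factors of ∂_2 are 1 so no torsion. So H_1 ≅ Z^2.
rank ∂_2 = 15, rank ∂_3 = 0 ⇒ b_2 = 16 − 15 − 0 = 1. So H_2 ≅ Z.

H_0 = Z,  H_1 = Z^2,  H_2 = Z.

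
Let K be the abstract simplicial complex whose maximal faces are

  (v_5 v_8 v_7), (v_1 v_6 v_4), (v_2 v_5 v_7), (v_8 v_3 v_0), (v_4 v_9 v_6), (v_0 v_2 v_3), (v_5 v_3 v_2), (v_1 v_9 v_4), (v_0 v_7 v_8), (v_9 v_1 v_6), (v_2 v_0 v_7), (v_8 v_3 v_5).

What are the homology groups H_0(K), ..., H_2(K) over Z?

Order the vertices as v_0 < v_1 < v_2 < v_3 < v_4 < v_5 < v_6 < v_7 < v_8 < v_9. Listing each simplex with vertices in this order, K has dimension 2 with simplices:

  0-simplices (10): [v_0], [v_1], [v_2], [v_3], [v_4], [v_5], [v_6], [v_7], [v_8], [v_9]
  1-simplices (18): (18 of them)
  2-simplices (12): (12 of them)

giving chain groups C_0 ≅ Z^10, C_1 ≅ Z^18, C_2 ≅ Z^12.

The boundary map ∂_1: C_1 → C_0 maps an edge to its endpoints' difference, ∂[p,q] = q − p.
The resulting 10×18 matrix has rank 8, and its Smith normal form has invariant factors (1,1,1,1,1,1,1,1).

The boundary map ∂_2: C_2 → C_1 maps a triangle to the signed sum of its edges. For instance
  ∂[v_0,v_2,v_7] = [v_2,v_7] − [v_0,v_7] + [v_0,v_2],
  ∂[v_3,v_5,v_8] = [v_5,v_8] − [v_3,v_8] + [v_3,v_5].
The resulting 18×12 matrix has rank 10, and its Smith normal form has invariant factors (1,1,1,1,1,1,1,1,1,1).

Reading off H_k = ker ∂_k / im ∂_{k+1}:

  H_0: rank C_0 − rank ∂_1 = 10 − 8 = 2, and the invariant factors of ∂_1 are all 1, so H_0 = Z^2.
  H_1: rank ker ∂_1 − rank ∂_2 = (18 − 8) − 10 = 0, and the invariant factors of ∂_2 are all 1, so H_1 = 0.
  H_2: rank ker ∂_2 − rank ∂_3 = (12 − 10) − 0 = 2, and there is no ∂_3, so H_2 = Z^2.

H_0 = Z^2,  H_1 = 0,  H_2 = Z^2.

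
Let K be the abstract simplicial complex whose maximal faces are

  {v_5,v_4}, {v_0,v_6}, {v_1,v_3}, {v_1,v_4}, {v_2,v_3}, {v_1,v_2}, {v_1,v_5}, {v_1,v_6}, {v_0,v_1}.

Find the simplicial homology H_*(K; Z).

H_0 ≅ Z,  H_1 ≅ Z^3.

Take the total order v_0 < v_1 < v_2 < v_3 < v_4 < v_5 < v_6 on the vertex set. Then K (dimension 1) consists of the simplices:

  0-simplices (7): [v_0], [v_1], [v_2], [v_3], [v_4], [v_5], [v_6]
  1-simplices (9): [v_0,v_1], [v_0,v_6], [v_1,v_2], [v_1,v_3], [v_1,v_4], [v_1,v_5], [v_1,v_6], [v_2,v_3], [v_4,v_5]

so the chain groups are C_0 ≅ Z^7, C_1 ≅ Z^9.

The boundary map ∂_1: C_1 → C_0 is given by ∂[p,q] = [q] − [p]. For instance
  ∂[v_1,v_5] = [v_5] − [v_1].
The 7×9 boundary matrix has rank 6 and Smith normal form diag(1,1,1,1,1,1).

Computing H_k = (kernel of ∂_k) / (image of ∂_{k+1}):

  H_0: rank C_0 − rank ∂_1 = 7 − 6 = 1, and the invariant factors of ∂_1 are all 1, so H_0 ≅ Z.
  H_1: rank ker ∂_1 − rank ∂_2 = (9 − 6) − 0 = 3, and there is no ∂_2, so H_1 ≅ Z^3.

As a check, the Euler characteristic is 7 − 9 = -2, which agrees with 1 − 3 = -2.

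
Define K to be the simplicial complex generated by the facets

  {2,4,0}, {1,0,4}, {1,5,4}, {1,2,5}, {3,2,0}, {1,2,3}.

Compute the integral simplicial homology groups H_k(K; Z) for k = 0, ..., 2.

H_0 ≅ Z,  H_1 ≅ Z,  H_2 = 0.

We work with the vertex ordering 0 < 1 < 2 < 3 < 4 < 5. The simplices of K, each written with vertices in increasing order, are:

  0-simplices (6): [0], [1], [2], [3], [4], [5]
  1-simplices (12): [0,1], [0,2], [0,3], [0,4], [1,2], [1,3], [1,4], [1,5], [2,3], [2,4], [2,5], [4,5]
  2-simplices (6): [0,1,4], [0,2,3], [0,2,4], [1,2,3], [1,2,5], [1,4,5]

giving chain groups C_0 ≅ Z^6, C_1 ≅ Z^12, C_2 ≅ Z^6.

∂_1: C_1 → C_0 maps an edge to its endpoints' difference, ∂[p,q] = q − p. For instance
  ∂[2,3] = [3] − [2].
This gives a 6×12 integer matrix of rank 5; reducing to Smith normal form yields diagonal entries (1,1,1,1,1).

The boundary map ∂_2: C_2 → C_1 sends each 2-simplex [p,q,r] to [q,r] − [p,r] + [p,q]. For instance
  ∂[1,2,5] = [2,5] − [1,5] + [1,2],
  ∂[1,4,5] = [4,5] − [1,5] + [1,4].
This gives a 12×6 integer matrix of rank 6; reducing to Smith normal form yields diagonal entries (1,1,1,1,1,1).

Computing H_k = (kernel of ∂_k) / (image of ∂_{k+1}):

  H_0: rank C_0 − rank ∂_1 = 6 − 5 = 1, and the invariant factors of ∂_1 are all 1, so H_0 ≅ Z.
  H_1: rank ker ∂_1 − rank ∂_2 = (12 − 5) − 6 = 1, and the invariant factors of ∂_2 are all 1, so H_1 ≅ Z.
  H_2: rank ker ∂_2 − rank ∂_3 = (6 − 6) − 0 = 0, and there is no ∂_3, so H_2 ≅ 0.

As a check, the Euler characteristic is 6 − 12 + 6 = 0, which agrees with 1 − 1 + 0 = 0.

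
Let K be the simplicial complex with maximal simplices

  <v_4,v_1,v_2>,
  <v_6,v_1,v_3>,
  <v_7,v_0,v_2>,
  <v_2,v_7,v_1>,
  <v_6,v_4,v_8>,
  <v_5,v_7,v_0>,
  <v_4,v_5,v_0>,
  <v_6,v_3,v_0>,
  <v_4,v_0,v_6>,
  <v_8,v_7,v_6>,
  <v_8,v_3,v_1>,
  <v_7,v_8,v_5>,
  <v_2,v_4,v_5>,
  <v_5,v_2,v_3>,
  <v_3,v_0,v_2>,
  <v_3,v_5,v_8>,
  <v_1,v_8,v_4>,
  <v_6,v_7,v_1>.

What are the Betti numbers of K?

Fix the vertex order v_0 < v_1 < v_2 < v_3 < v_4 < v_5 < v_6 < v_7 < v_8 and write every simplex with vertices in increasing order. Then dim K = 2 and the simplices of K are:

  0-simplices (9): [v_0], [v_1], [v_2], [v_3], [v_4], [v_5], [v_6], [v_7], [v_8]
  1-simplices (27): (27 of them)
  2-simplices (18): (18 of them)

so the chain groups are C_0 ≅ Z^9, C_1 ≅ Z^27, C_2 ≅ Z^18.

∂_1: C_1 → C_0 is given by ∂[p,q] = [q] − [p]. For instance
  ∂[v_4,v_5] = [v_5] − [v_4].
This gives a 9×27 integer matrix of rank 8; reducing to Smith normal form yields diagonal entries (1,1,1,1,1,1,1,1).

Boundary ∂_2: C_2 → C_1 sends each 2-simplex [p,q,r] to [q,r] − [p,r] + [p,q]. For instance
  ∂[v_2,v_3,v_5] = [v_3,v_5] − [v_2,v_5] + [v_2,v_3],
  ∂[v_0,v_5,v_7] = [v_5,v_7] − [v_0,v_7] + [v_0,v_5].
As a 27×18 matrix over Z this has rank 18, with invariant factors (1,1,1,1,1,1,1,1,1,1,1,1,1,1,1,1,1,2).

Computing H_k = (kernel of ∂_k) / (image of ∂_{k+1}):

  H_0: rank C_0 − rank ∂_1 = 9 − 8 = 1, and the invariant factors of ∂_1 are all 1, so H_0 = Z.
  H_1: rank ker ∂_1 − rank ∂_2 = (27 − 8) − 18 = 1, and ∂_2 has invariant factor 2 > 1, so H_1 = Z ⊕ Z/2Z.
  H_2: rank ker ∂_2 − rank ∂_3 = (18 − 18) − 0 = 0, and there is no ∂_3, so H_2 = 0.

Hence the Betti numbers are b_0 = 1, b_1 = 1, b_2 = 0.

b_0 = 1, b_1 = 1, b_2 = 0.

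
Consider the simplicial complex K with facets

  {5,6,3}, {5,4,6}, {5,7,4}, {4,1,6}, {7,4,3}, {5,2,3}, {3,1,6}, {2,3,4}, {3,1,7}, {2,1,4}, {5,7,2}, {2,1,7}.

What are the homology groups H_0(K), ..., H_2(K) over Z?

H_0 ≅ Z,  H_1 ≅ Z_2,  H_2 = 0.

K has 7 vertices, 18 edges, 12 triangles.
rank ∂_0 = 0, rank ∂_1 = 6 ⇒ b_0 = 7 − 0 − 6 = 1; all invariant factors of ∂_1 are 1 so no torsion. So H_0 = Z.
rank ∂_1 = 6, rank ∂_2 = 12 ⇒ b_1 = 18 − 6 − 12 = 0; ∂_2 has invariant factor(s) [2] giving torsion. So H_1 = Z_2.
rank ∂_2 = 12, rank ∂_3 = 0 ⇒ b_2 = 12 − 12 − 0 = 0. So H_2 = 0.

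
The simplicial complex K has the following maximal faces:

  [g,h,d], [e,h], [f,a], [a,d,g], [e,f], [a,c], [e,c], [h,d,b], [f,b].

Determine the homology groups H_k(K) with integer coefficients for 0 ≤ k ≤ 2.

H_0 ≅ Z,  H_1 ≅ Z^3,  H_2 = 0.

We work with the vertex ordering a < b < c < d < e < f < g < h. The simplices of K, each written with vertices in increasing order, are:

  0-simplices (8): a, b, c, d, e, f, g, h
  1-simplices (13): ac, ad, af, ag, bd, bf, bh, ce, dg, dh, ef, eh, gh
  2-simplices (3): adg, bdh, dgh

Hence C_0 ≅ Z^8, C_1 ≅ Z^13, C_2 ≅ Z^3.

The boundary map ∂_1: C_1 → C_0 maps an edge to its endpoints' difference, ∂[p,q] = q − p. For instance
  ∂ce = e − c.
This gives a 8×13 integer matrix of rank 7; reducing to Smith normal form yields diagonal entries (1,1,1,1,1,1,1).

Boundary ∂_2: C_2 → C_1 sends each 2-simplex [p,q,r] to [q,r] − [p,r] + [p,q]. For instance
  ∂dgh = gh − dh + dg,
  ∂bdh = dh − bh + bd.
As a 13×3 matrix over Z this has rank 3, with invariant factors (1,1,1).

Reading off H_k = ker ∂_k / im ∂_{k+1}:

  H_0: rank C_0 − rank ∂_1 = 8 − 7 = 1, and the invariant factors of ∂_1 are all 1, so H_0 = Z.
  H_1: rank ker ∂_1 − rank ∂_2 = (13 − 7) − 3 = 3, and the invariant factors of ∂_2 are all 1, so H_1 = Z^3.
  H_2: rank ker ∂_2 − rank ∂_3 = (3 − 3) − 0 = 0, and there is no ∂_3, so H_2 = 0.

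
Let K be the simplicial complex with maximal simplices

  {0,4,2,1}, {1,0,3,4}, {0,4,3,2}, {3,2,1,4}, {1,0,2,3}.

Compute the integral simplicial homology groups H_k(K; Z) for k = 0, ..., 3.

H_0 = Z,  H_1 = 0,  H_2 = 0,  H_3 = Z.

Fix the vertex order 0 < 1 < 2 < 3 < 4 and write every simplex with vertices in increasing order. Then dim K = 3 and the simplices of K are:

  0-simplices (5): [0], [1], [2], [3], [4]
  1-simplices (10): [0,1], [0,2], [0,3], [0,4], [1,2], [1,3], [1,4], [2,3], [2,4], [3,4]
  2-simplices (10): [0,1,2], [0,1,3], [0,1,4], [0,2,3], [0,2,4], [0,3,4], [1,2,3], [1,2,4], [1,3,4], [2,3,4]
  3-simplices (5): [0,1,2,3], [0,1,2,4], [0,1,3,4], [0,2,3,4], [1,2,3,4]

giving chain groups C_0 ≅ Z^5, C_1 ≅ Z^10, C_2 ≅ Z^10, C_3 ≅ Z^5.

The boundary map ∂_1: C_1 → C_0 is given by ∂[p,q] = [q] − [p]. For instance
  ∂[1,2] = [2] − [1].
The resulting 5×10 matrix has rank 4, and its Smith normal form has invariant factors (1,1,1,1).

∂_2: C_2 → C_1 acts by ∂[p,q,r] = [q,r] − [p,r] + [p,q]. For instance
  ∂[1,2,4] = [2,4] − [1,4] + [1,2],
  ∂[0,2,4] = [2,4] − [0,4] + [0,2].
As a 10×10 matrix over Z this has rank 6, with invariant factors (1,1,1,1,1,1).

Boundary ∂_3: C_3 → C_2 sends each 3-simplex σ to the alternating sum Σ_i (−1)^i (σ with its i-th vertex removed). For instance
  ∂[1,2,3,4] = [2,3,4] − [1,3,4] + [1,2,4] − [1,2,3],
  ∂[0,1,2,4] = [1,2,4] − [0,2,4] + [0,1,4] − [0,1,2].
The resulting 10×5 matrix has rank 4, and its Smith normal form has invariant factors (1,1,1,1).

From H_k ≅ ker(∂_k) / im(∂_{k+1}) we obtain:

  H_0: rank C_0 − rank ∂_1 = 5 − 4 = 1, and the invariant factors of ∂_1 are all 1, so H_0 = Z.
  H_1: rank ker ∂_1 − rank ∂_2 = (10 − 4) − 6 = 0, and the invariant factors of ∂_2 are all 1, so H_1 = 0.
  H_2: rank ker ∂_2 − rank ∂_3 = (10 − 6) − 4 = 0, and the invariant factors of ∂_3 are all 1, so H_2 = 0.
  H_3: rank ker ∂_3 − rank ∂_4 = (5 − 4) − 0 = 1, and there is no ∂_4, so H_3 = Z.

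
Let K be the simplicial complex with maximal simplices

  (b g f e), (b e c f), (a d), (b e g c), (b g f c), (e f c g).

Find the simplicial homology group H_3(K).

Fix the vertex order a < b < c < d < e < f < g and write every simplex with vertices in increasing order. Then dim K = 3 and the simplices of K are:

  0-simplices (7): a, b, c, d, e, f, g
  1-simplices (11): ad, bc, be, bf, bg, ce, cf, cg, ef, eg, fg
  2-simplices (10): bce, bcf, bcg, bef, beg, bfg, cef, ceg, cfg, efg
  3-simplices (5): bcef, bceg, bcfg, befg, cefg

Hence C_0 ≅ Z^7, C_1 ≅ Z^11, C_2 ≅ Z^10, C_3 ≅ Z^5.

The boundary map ∂_1: C_1 → C_0 sends each edge [p,q] (with p < q) to q − p. For instance
  ∂cg = g − c.
As a 7×11 matrix over Z this has rank 5, with invariant factors (1,1,1,1,1).

∂_2: C_2 → C_1 maps a triangle to the signed sum of its edges. For instance
  ∂bef = ef − bf + be,
  ∂efg = fg − eg + ef.
This gives a 11×10 integer matrix of rank 6; reducing to Smith normal form yields diagonal entries (1,1,1,1,1,1).

The boundary map ∂_3: C_3 → C_2 sends each 3-simplex σ to the alternating sum Σ_i (−1)^i (σ with its i-th vertex removed). For instance
  ∂bcef = cef − bef + bcf − bce,
  ∂bceg = ceg − beg + bcg − bce.
As a 10×5 matrix over Z this has rank 4, with invariant factors (1,1,1,1).

Computing H_k = (kernel of ∂_k) / (image of ∂_{k+1}):

  H_3: rank ker ∂_3 − rank ∂_4 = (5 − 4) − 0 = 1, and there is no ∂_4, so H_3 = Z.

H_3 ≅ Z.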